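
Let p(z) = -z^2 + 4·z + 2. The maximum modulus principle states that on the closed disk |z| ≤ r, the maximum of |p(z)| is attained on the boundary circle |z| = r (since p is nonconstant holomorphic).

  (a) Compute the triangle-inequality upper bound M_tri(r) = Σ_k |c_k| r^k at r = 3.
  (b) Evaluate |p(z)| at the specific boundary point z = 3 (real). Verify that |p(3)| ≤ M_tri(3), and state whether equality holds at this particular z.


Coefficients: c_0 = 2, c_1 = 4, c_2 = -1. Radius r = 3.
Part (a). Triangle bound: M_tri(r) = Σ_k |c_k| r^k
  = |2|·3^0 + |4|·3^1 + |-1|·3^2
  = 2 + 12 + 9 = 23.
This bounds M(r) := max_{|z|=r} |p(z)| from above; equality holds iff all terms c_k z^k can be made to align in phase at a single z on |z|=r.
Part (b). At z = 3 (real, on the circle |z| = r):
  p(3) = (2)·3^0 + (4)·3^1 + (-1)·3^2 = 5.
  |p(3)| = 5.
Check: |p(3)| = 5 ≤ 23 = M_tri(3). ✓ Equality does not hold at z = 3 (the coefficients have mixed signs, so the terms do not all align in phase there).

M_tri(3) = 23; |p(3)| = 5; equality at z=3: no.


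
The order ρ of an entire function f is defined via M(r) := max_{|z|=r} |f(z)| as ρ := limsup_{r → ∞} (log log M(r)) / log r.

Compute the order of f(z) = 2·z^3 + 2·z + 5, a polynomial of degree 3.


|f(z)| ≤ Σ|c_k|·r^k = O(r^3) as r → ∞. Polynomial growth is O(e^{r^ε}) for every ε > 0 (since r^3/e^{r^ε} → 0), so ρ ≤ ε for all ε > 0, i.e. ρ = 0. Every nonconstant polynomial has order 0.
Therefore ρ = 0.

Order ρ = 0.


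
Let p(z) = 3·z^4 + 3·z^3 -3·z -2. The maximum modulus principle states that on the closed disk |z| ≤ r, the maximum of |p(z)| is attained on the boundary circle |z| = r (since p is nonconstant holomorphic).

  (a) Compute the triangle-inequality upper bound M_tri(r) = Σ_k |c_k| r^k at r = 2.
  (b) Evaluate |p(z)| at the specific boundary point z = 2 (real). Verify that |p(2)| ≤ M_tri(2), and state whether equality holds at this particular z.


Coefficients: c_0 = -2, c_1 = -3, c_2 = 0, c_3 = 3, c_4 = 3. Radius r = 2.
Part (a). Triangle bound: M_tri(r) = Σ_k |c_k| r^k
  = |-2|·2^0 + |-3|·2^1 + |0|·2^2 + |3|·2^3 + |3|·2^4
  = 2 + 6 + 0 + 24 + 48 = 80.
This bounds M(r) := max_{|z|=r} |p(z)| from above; equality holds iff all terms c_k z^k can be made to align in phase at a single z on |z|=r.
Part (b). At z = 2 (real, on the circle |z| = r):
  p(2) = (-2)·2^0 + (-3)·2^1 + (0)·2^2 + (3)·2^3 + (3)·2^4 = 64.
  |p(2)| = 64.
Check: |p(2)| = 64 ≤ 80 = M_tri(2). ✓ Equality does not hold at z = 2 (the coefficients have mixed signs, so the terms do not all align in phase there).

M_tri(2) = 80; |p(2)| = 64; equality at z=2: no.


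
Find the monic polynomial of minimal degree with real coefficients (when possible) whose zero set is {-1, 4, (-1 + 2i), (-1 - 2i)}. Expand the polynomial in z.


The polynomial is p(z) = ∏_{α ∈ S} (z − α), where S = {-1, 4, (-1 + 2i), (-1 - 2i)}.
Expanding the product yields: p(z) = z^4 -z^3 -5·z^2 -23·z -20.
Note conjugate pairs combine to real quadratics: (z − (-1+2i))(z − (-1−2i)) = z² + 2z + 5.
The resulting polynomial has degree 4 and real coefficients as required.

p(z) = z^4 -z^3 -5·z^2 -23·z -20.


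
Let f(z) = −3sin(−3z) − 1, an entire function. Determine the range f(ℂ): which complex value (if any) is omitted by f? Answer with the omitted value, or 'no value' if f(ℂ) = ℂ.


Little Picard bounds the complement of f(ℂ) to at most one point.
sin is entire and surjective onto ℂ: for every w ∈ ℂ, sin(ζ) = w has a solution ζ ∈ ℂ (e.g., via the complex inverse arcsin). With ζ = −3z this gives z = ζ/(-3). Then -3·sin(−3z) takes every value in -3·ℂ = ℂ, and adding -1 is a bijection of ℂ. So f is surjective and omits no value. (Note: only on the real line is sin bounded by [−1, 1].)

Omitted value: no value.


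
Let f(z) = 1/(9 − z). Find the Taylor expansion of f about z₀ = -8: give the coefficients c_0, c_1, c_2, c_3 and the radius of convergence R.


Let w = z − z₀, so z = z₀ + w.
Then 9 − z = 9 − (z₀ + w) = (9 − z₀) − w = 17 − w.
f(z) = 1/(17 − w) = (1/(17)) · 1/(1 − w/(17)) = Σ_{n≥0} w^n / (17)^(n+1).
So c_n = 1/(17)^(n+1):
  c_0 = 1/(17)^1 = 1/17.
  c_1 = 1/(17)^2 = 1/289.
  c_2 = 1/(17)^3 = 1/4913.
  c_3 = 1/(17)^4 = 1/83521.
The series is valid for |w/d| < 1, i.e. |z − z₀| < |d|.
Radius of convergence: R = |9 − z₀| = |17| = 17 (distance from z₀ to the singularity z = 9).

c_0 = 1/17, c_1 = 1/289, c_2 = 1/4913, c_3 = 1/83521; R = 17.


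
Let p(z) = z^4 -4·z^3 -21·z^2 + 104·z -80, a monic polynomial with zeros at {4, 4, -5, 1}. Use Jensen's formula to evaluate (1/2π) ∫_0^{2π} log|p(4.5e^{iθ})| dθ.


Zeros: -5, 1, 4, 4; r = 4.5.
Inside |z| < r: 1, 4, 4. Outside (|z| ≥ r): -5.
p(0) = -80, so log|p(0)| = log(80) = 4.3820.
Apply Jensen: I(r) = log|p(0)| + Σ_k log(r/|z_k|), summed over zeros inside |z| < r.
  log(r/|z_k|) for z_k = 4: log(4.5/4) = 0.1178
  log(r/|z_k|) for z_k = 4: log(4.5/4) = 0.1178
  log(r/|z_k|) for z_k = 1: log(4.5/1) = 1.5041
  Outside zeros (-5) contribute nothing to the Jensen sum.
Sum over inside zeros: 1.7396.
I(r) = log|p(0)| + (inside sum) = 4.3820 + 1.7396 = 6.1217.
Note: since some zeros are outside |z| ≤ r, the simplified n·log(r) form does NOT apply — only the inside zeros contribute.

I(r) ≈ 6.1217.


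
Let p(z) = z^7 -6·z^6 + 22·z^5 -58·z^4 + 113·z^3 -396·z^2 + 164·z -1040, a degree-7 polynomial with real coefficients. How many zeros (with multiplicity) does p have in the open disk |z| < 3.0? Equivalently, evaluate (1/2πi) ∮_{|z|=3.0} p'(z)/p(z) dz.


The zeros of p are: 4, (-1 + 2i), (-1 - 2i), (2 + 3i), (2 - 3i), (0 + 2i), (0 - 2i).
Their magnitudes are: 4, 2.236, 2.236, 3.606, 3.606, 2, 2.
Zeros with |z| < R = 3.0: (-1 + 2i), (-1 - 2i), (0 + 2i), (0 - 2i).
Count = 4.
By the argument principle, (1/2πi) ∮_{|z|=R} p'(z)/p(z) dz equals exactly this count.

Number of zeros inside |z| < 3.0: 4.


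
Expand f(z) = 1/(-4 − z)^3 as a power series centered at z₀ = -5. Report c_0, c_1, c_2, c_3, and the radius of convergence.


Let w = z − z₀, so z = z₀ + w.
Then -4 − z = -4 − (z₀ + w) = (-4 − z₀) − w = 1 − w.
f(z) = 1/(1 − w)^3 = (1/(1)^3) · (1 − w/(1))^{−3}.
By the binomial series (1−u)^{−3} = Σ_{n≥0} C(n+2, 2) u^n for |u|<1, with u = w/(1):
  c_n = C(n+2, 2) / (1)^(n+3).
  c_0 = 1/(1)^3 = 1.
  c_1 = 3/(1)^4 = 3.
  c_2 = 6/(1)^5 = 6.
  c_3 = 10/(1)^6 = 10.
The series is valid for |w/d| < 1, i.e. |z − z₀| < |d|.
Radius of convergence: R = |-4 − z₀| = |1| = 1 (distance from z₀ to the singularity z = -4).

c_0 = 1, c_1 = 3, c_2 = 6, c_3 = 10; R = 1.


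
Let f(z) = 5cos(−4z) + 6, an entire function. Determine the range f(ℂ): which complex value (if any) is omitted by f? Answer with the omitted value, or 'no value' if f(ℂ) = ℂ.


Little Picard bounds the complement of f(ℂ) to at most one point.
cos is entire and surjective onto ℂ: for every w ∈ ℂ, cos(ζ) = w has a solution ζ ∈ ℂ (e.g., via the complex inverse arccos). With ζ = −4z this gives z = ζ/(-4). Then 5·cos(−4z) takes every value in 5·ℂ = ℂ, and adding 6 is a bijection of ℂ. So f is surjective and omits no value. (Note: only on the real line is cos bounded by [−1, 1].)

Omitted value: no value.


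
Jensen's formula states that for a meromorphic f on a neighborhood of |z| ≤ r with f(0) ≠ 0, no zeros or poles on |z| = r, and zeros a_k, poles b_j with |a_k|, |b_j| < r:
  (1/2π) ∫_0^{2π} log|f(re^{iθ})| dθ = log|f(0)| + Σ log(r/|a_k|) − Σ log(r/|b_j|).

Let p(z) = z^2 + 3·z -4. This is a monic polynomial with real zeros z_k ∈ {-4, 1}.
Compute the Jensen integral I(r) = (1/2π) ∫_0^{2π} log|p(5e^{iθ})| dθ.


Zeros: -4, 1; r = 5.
Inside |z| < r: -4, 1. Outside (|z| ≥ r): ∅.
p(0) = -4, so log|p(0)| = log(4) = 1.3863.
Apply Jensen: I(r) = log|p(0)| + Σ_k log(r/|z_k|), summed over zeros inside |z| < r.
  log(r/|z_k|) for z_k = -4: log(5/4) = 0.2231
  log(r/|z_k|) for z_k = 1: log(5/1) = 1.6094
Sum over inside zeros: 1.8326.
I(r) = log|p(0)| + (inside sum) = 1.3863 + 1.8326 = 3.2189.
Closed form (all zeros inside, monic): I(r) = n·log(r) = 2·log(5) = 3.2189. ✓

I(r) ≈ 3.2189.


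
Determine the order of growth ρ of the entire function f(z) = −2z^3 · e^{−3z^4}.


M(r) = max_{|z|=r} |-2|·|z|^3·|e^{−3z^4}| = 2·r^3 · e^{3r^4} (the factors attain their maxima compatibly on |z|=r). Then log M(r) = log 2 + 3·log r + 3r^4, dominated by the last term, so log log M(r) ~ 4·log r. The polynomial factor -2z^3 contributes only a log r term and does not affect the order. ρ = 4.
Therefore ρ = 4.

Order ρ = 4.


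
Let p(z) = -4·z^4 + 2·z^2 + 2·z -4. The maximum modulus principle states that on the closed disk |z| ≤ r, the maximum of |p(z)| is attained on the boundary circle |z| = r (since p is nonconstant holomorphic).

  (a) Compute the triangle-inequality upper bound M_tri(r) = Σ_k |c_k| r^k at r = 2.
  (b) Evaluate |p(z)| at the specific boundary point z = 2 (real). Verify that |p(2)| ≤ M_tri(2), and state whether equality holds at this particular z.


Coefficients: c_0 = -4, c_1 = 2, c_2 = 2, c_3 = 0, c_4 = -4. Radius r = 2.
Part (a). Triangle bound: M_tri(r) = Σ_k |c_k| r^k
  = |-4|·2^0 + |2|·2^1 + |2|·2^2 + |0|·2^3 + |-4|·2^4
  = 4 + 4 + 8 + 0 + 64 = 80.
This bounds M(r) := max_{|z|=r} |p(z)| from above; equality holds iff all terms c_k z^k can be made to align in phase at a single z on |z|=r.
Part (b). At z = 2 (real, on the circle |z| = r):
  p(2) = (-4)·2^0 + (2)·2^1 + (2)·2^2 + (0)·2^3 + (-4)·2^4 = -56.
  |p(2)| = 56.
Check: |p(2)| = 56 ≤ 80 = M_tri(2). ✓ Equality does not hold at z = 2 (the coefficients have mixed signs, so the terms do not all align in phase there).

M_tri(2) = 80; |p(2)| = 56; equality at z=2: no.


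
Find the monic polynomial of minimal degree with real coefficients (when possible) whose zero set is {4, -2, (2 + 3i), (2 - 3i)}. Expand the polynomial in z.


The polynomial is p(z) = ∏_{α ∈ S} (z − α), where S = {4, -2, (2 + 3i), (2 - 3i)}.
Expanding the product yields: p(z) = z^4 -6·z^3 + 13·z^2 + 6·z -104.
Note conjugate pairs combine to real quadratics: (z − (2+3i))(z − (2−3i)) = z² − 4z + 13.
The resulting polynomial has degree 4 and real coefficients as required.

p(z) = z^4 -6·z^3 + 13·z^2 + 6·z -104.


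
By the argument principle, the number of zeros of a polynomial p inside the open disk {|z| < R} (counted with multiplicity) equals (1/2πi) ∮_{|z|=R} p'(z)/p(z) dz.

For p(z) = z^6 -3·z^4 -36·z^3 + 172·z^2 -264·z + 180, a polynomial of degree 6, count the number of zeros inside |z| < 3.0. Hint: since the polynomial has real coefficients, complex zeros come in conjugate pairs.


The zeros of p are: (2 + 1i), (2 - 1i), (1 + 1i), (1 - 1i), (-3 + 3i), (-3 - 3i).
Their magnitudes are: 2.236, 2.236, 1.414, 1.414, 4.243, 4.243.
Zeros with |z| < R = 3.0: (2 + 1i), (2 - 1i), (1 + 1i), (1 - 1i).
Count = 4.
By the argument principle, (1/2πi) ∮_{|z|=R} p'(z)/p(z) dz equals exactly this count.

Number of zeros inside |z| < 3.0: 4.


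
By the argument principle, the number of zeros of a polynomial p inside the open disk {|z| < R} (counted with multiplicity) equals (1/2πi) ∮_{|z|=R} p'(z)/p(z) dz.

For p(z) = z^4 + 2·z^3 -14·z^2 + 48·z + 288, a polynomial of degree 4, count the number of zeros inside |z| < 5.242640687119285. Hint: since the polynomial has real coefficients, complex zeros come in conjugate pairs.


The zeros of p are: -4, -4, (3 + 3i), (3 - 3i).
Their magnitudes are: 4, 4, 4.243, 4.243.
Zeros with |z| < R = 5.242640687119285: -4, -4, (3 + 3i), (3 - 3i).
Count = 4.
By the argument principle, (1/2πi) ∮_{|z|=R} p'(z)/p(z) dz equals exactly this count.

Number of zeros inside |z| < 5.242640687119285: 4.


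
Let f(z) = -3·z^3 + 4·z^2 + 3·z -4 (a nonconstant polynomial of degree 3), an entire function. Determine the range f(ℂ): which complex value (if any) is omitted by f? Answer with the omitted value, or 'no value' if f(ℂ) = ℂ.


Little Picard bounds the complement of f(ℂ) to at most one point.
For every w ∈ ℂ, the equation p(z) − w = 0 is a nonconstant polynomial in z and hence has at least one root by the fundamental theorem of algebra. So p is surjective onto ℂ, omitting no value.

Omitted value: no value.


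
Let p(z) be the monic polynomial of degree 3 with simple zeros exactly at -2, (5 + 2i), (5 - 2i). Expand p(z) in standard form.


The polynomial is p(z) = ∏_{α ∈ S} (z − α), where S = {-2, (5 + 2i), (5 - 2i)}.
Expanding the product yields: p(z) = z^3 -8·z^2 + 9·z + 58.
Note conjugate pairs combine to real quadratics: (z − (5+2i))(z − (5−2i)) = z² − 10z + 29.
The resulting polynomial has degree 3 and real coefficients as required.

p(z) = z^3 -8·z^2 + 9·z + 58.


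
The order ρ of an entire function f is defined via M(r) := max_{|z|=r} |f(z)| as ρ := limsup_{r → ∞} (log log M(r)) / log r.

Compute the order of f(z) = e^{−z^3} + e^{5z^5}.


Each summand is entire of order 3 and 5 respectively (as in the single-exponential case). The order of a sum is at most the max of the orders, so ρ ≤ 5. For the lower bound: on |z|=r choose arg z so that 5z^5 is real positive; then |e^{5z^5}| = e^{5r^5} while |e^{-1z^3}| ≤ e^{1r^3} = o(e^{5r^5}). So |f| ≥ e^{5r^5}(1 − o(1)) and ρ ≥ 5. Hence ρ = max(3, 5) = 5.
Therefore ρ = 5.

Order ρ = 5.


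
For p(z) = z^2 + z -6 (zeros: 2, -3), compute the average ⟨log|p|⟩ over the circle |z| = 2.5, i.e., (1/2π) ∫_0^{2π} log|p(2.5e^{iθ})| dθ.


Zeros: -3, 2; r = 2.5.
Inside |z| < r: 2. Outside (|z| ≥ r): -3.
p(0) = -6, so log|p(0)| = log(6) = 1.7918.
Apply Jensen: I(r) = log|p(0)| + Σ_k log(r/|z_k|), summed over zeros inside |z| < r.
  log(r/|z_k|) for z_k = 2: log(2.5/2) = 0.2231
  Outside zeros (-3) contribute nothing to the Jensen sum.
Sum over inside zeros: 0.2231.
I(r) = log|p(0)| + (inside sum) = 1.7918 + 0.2231 = 2.0149.
Note: since some zeros are outside |z| ≤ r, the simplified n·log(r) form does NOT apply — only the inside zeros contribute.

I(r) ≈ 2.0149.


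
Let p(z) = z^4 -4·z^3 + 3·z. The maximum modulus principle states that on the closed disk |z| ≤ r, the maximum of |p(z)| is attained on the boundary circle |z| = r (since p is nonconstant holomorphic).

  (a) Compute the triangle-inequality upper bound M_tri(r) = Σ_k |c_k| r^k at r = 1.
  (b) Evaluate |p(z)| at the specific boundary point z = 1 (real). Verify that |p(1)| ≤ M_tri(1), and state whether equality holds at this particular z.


Coefficients: c_0 = 0, c_1 = 3, c_2 = 0, c_3 = -4, c_4 = 1. Radius r = 1.
Part (a). Triangle bound: M_tri(r) = Σ_k |c_k| r^k
  = |0|·1^0 + |3|·1^1 + |0|·1^2 + |-4|·1^3 + |1|·1^4
  = 0 + 3 + 0 + 4 + 1 = 8.
This bounds M(r) := max_{|z|=r} |p(z)| from above; equality holds iff all terms c_k z^k can be made to align in phase at a single z on |z|=r.
Part (b). At z = 1 (real, on the circle |z| = r):
  p(1) = (0)·1^0 + (3)·1^1 + (0)·1^2 + (-4)·1^3 + (1)·1^4 = 0.
  |p(1)| = 0.
Check: |p(1)| = 0 ≤ 8 = M_tri(1). ✓ Equality does not hold at z = 1 (the coefficients have mixed signs, so the terms do not all align in phase there).

M_tri(1) = 8; |p(1)| = 0; equality at z=1: no.


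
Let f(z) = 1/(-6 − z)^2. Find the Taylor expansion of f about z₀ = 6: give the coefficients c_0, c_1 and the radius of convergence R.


Let w = z − z₀, so z = z₀ + w.
Then -6 − z = -6 − (z₀ + w) = (-6 − z₀) − w = -12 − w.
f(z) = 1/(-12 − w)^2 = (1/(-12)^2) · (1 − w/(-12))^{−2}.
By the binomial series (1−u)^{−2} = Σ_{n≥0} C(n+1, 1) u^n for |u|<1, with u = w/(-12):
  c_n = C(n+1, 1) / (-12)^(n+2).
  c_0 = 1/(-12)^2 = 1/144.
  c_1 = 2/(-12)^3 = -1/864.
The series is valid for |w/d| < 1, i.e. |z − z₀| < |d|.
Radius of convergence: R = |-6 − z₀| = |-12| = 12 (distance from z₀ to the singularity z = -6).

c_0 = 1/144, c_1 = -1/864; R = 12.


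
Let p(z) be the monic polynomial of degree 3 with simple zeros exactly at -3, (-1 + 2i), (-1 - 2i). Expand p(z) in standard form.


The polynomial is p(z) = ∏_{α ∈ S} (z − α), where S = {-3, (-1 + 2i), (-1 - 2i)}.
Expanding the product yields: p(z) = z^3 + 5·z^2 + 11·z + 15.
Note conjugate pairs combine to real quadratics: (z − (-1+2i))(z − (-1−2i)) = z² + 2z + 5.
The resulting polynomial has degree 3 and real coefficients as required.

p(z) = z^3 + 5·z^2 + 11·z + 15.


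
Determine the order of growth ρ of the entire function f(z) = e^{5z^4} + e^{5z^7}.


Each summand is entire of order 4 and 7 respectively (as in the single-exponential case). The order of a sum is at most the max of the orders, so ρ ≤ 7. For the lower bound: on |z|=r choose arg z so that 5z^7 is real positive; then |e^{5z^7}| = e^{5r^7} while |e^{5z^4}| ≤ e^{5r^4} = o(e^{5r^7}). So |f| ≥ e^{5r^7}(1 − o(1)) and ρ ≥ 7. Hence ρ = max(4, 7) = 7.
Therefore ρ = 7.

Order ρ = 7.


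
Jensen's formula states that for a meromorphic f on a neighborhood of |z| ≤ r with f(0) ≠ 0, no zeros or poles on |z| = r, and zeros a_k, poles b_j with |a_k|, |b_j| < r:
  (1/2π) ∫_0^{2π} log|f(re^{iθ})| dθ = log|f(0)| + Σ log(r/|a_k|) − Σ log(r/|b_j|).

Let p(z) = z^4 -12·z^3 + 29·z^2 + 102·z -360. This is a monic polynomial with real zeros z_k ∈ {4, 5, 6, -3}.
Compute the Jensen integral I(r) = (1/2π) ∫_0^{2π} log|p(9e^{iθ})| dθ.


Zeros: -3, 4, 5, 6; r = 9.
Inside |z| < r: -3, 4, 5, 6. Outside (|z| ≥ r): ∅.
p(0) = -360, so log|p(0)| = log(360) = 5.8861.
Apply Jensen: I(r) = log|p(0)| + Σ_k log(r/|z_k|), summed over zeros inside |z| < r.
  log(r/|z_k|) for z_k = 4: log(9/4) = 0.8109
  log(r/|z_k|) for z_k = 5: log(9/5) = 0.5878
  log(r/|z_k|) for z_k = 6: log(9/6) = 0.4055
  log(r/|z_k|) for z_k = -3: log(9/3) = 1.0986
Sum over inside zeros: 2.9028.
I(r) = log|p(0)| + (inside sum) = 5.8861 + 2.9028 = 8.7889.
Closed form (all zeros inside, monic): I(r) = n·log(r) = 4·log(9) = 8.7889. ✓

I(r) ≈ 8.7889.


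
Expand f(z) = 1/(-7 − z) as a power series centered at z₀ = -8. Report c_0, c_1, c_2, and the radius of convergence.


Let w = z − z₀, so z = z₀ + w.
Then -7 − z = -7 − (z₀ + w) = (-7 − z₀) − w = 1 − w.
f(z) = 1/(1 − w) = (1/(1)) · 1/(1 − w/(1)) = Σ_{n≥0} w^n / (1)^(n+1).
So c_n = 1/(1)^(n+1):
  c_0 = 1/(1)^1 = 1.
  c_1 = 1/(1)^2 = 1.
  c_2 = 1/(1)^3 = 1.
The series is valid for |w/d| < 1, i.e. |z − z₀| < |d|.
Radius of convergence: R = |-7 − z₀| = |1| = 1 (distance from z₀ to the singularity z = -7).

c_0 = 1, c_1 = 1, c_2 = 1; R = 1.


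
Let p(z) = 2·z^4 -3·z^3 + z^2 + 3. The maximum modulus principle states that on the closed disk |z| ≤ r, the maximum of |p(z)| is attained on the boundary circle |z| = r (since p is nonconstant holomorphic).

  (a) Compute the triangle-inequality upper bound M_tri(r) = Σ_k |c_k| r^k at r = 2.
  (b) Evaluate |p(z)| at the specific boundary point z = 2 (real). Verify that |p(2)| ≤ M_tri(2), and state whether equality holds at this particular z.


Coefficients: c_0 = 3, c_1 = 0, c_2 = 1, c_3 = -3, c_4 = 2. Radius r = 2.
Part (a). Triangle bound: M_tri(r) = Σ_k |c_k| r^k
  = |3|·2^0 + |0|·2^1 + |1|·2^2 + |-3|·2^3 + |2|·2^4
  = 3 + 0 + 4 + 24 + 32 = 63.
This bounds M(r) := max_{|z|=r} |p(z)| from above; equality holds iff all terms c_k z^k can be made to align in phase at a single z on |z|=r.
Part (b). At z = 2 (real, on the circle |z| = r):
  p(2) = (3)·2^0 + (0)·2^1 + (1)·2^2 + (-3)·2^3 + (2)·2^4 = 15.
  |p(2)| = 15.
Check: |p(2)| = 15 ≤ 63 = M_tri(2). ✓ Equality does not hold at z = 2 (the coefficients have mixed signs, so the terms do not all align in phase there).

M_tri(2) = 63; |p(2)| = 15; equality at z=2: no.


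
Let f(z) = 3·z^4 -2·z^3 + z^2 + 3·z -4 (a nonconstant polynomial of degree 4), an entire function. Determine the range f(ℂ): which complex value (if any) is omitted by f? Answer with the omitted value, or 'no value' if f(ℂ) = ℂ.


Little Picard bounds the complement of f(ℂ) to at most one point.
For every w ∈ ℂ, the equation p(z) − w = 0 is a nonconstant polynomial in z and hence has at least one root by the fundamental theorem of algebra. So p is surjective onto ℂ, omitting no value.

Omitted value: no value.


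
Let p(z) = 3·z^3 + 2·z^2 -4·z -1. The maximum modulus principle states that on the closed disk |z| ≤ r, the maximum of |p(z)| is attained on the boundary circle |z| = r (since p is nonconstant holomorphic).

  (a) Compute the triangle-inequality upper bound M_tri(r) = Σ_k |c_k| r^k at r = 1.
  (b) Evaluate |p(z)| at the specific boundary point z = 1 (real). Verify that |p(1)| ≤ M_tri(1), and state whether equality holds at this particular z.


Coefficients: c_0 = -1, c_1 = -4, c_2 = 2, c_3 = 3. Radius r = 1.
Part (a). Triangle bound: M_tri(r) = Σ_k |c_k| r^k
  = |-1|·1^0 + |-4|·1^1 + |2|·1^2 + |3|·1^3
  = 1 + 4 + 2 + 3 = 10.
This bounds M(r) := max_{|z|=r} |p(z)| from above; equality holds iff all terms c_k z^k can be made to align in phase at a single z on |z|=r.
Part (b). At z = 1 (real, on the circle |z| = r):
  p(1) = (-1)·1^0 + (-4)·1^1 + (2)·1^2 + (3)·1^3 = 0.
  |p(1)| = 0.
Check: |p(1)| = 0 ≤ 10 = M_tri(1). ✓ Equality does not hold at z = 1 (the coefficients have mixed signs, so the terms do not all align in phase there).

M_tri(1) = 10; |p(1)| = 0; equality at z=1: no.


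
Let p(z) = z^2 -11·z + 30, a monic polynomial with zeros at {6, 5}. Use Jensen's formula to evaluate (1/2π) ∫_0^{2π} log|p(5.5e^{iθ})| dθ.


Zeros: 5, 6; r = 5.5.
Inside |z| < r: 5. Outside (|z| ≥ r): 6.
p(0) = 30, so log|p(0)| = log(30) = 3.4012.
Apply Jensen: I(r) = log|p(0)| + Σ_k log(r/|z_k|), summed over zeros inside |z| < r.
  log(r/|z_k|) for z_k = 5: log(5.5/5) = 0.0953
  Outside zeros (6) contribute nothing to the Jensen sum.
Sum over inside zeros: 0.0953.
I(r) = log|p(0)| + (inside sum) = 3.4012 + 0.0953 = 3.4965.
Note: since some zeros are outside |z| ≤ r, the simplified n·log(r) form does NOT apply — only the inside zeros contribute.

I(r) ≈ 3.4965.


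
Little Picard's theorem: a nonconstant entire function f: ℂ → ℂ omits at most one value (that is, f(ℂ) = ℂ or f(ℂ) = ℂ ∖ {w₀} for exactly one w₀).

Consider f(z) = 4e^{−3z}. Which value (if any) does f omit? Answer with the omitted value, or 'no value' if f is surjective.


Little Picard bounds the complement of f(ℂ) to at most one point.
e^{−3z} is never zero on ℂ, so 4·e^{−3z} takes every value in ℂ ∖ {0}. Adding 0 shifts the range to ℂ ∖ {0}. Thus f omits exactly the value 0.

Omitted value: 0.


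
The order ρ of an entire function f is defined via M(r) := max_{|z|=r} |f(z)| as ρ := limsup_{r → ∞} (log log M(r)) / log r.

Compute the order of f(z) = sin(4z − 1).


sin(w) is a linear combination of e^{iw} and e^{−iw} (or e^w, e^{−w} in the hyperbolic case), so |sin(w)| ≤ e^{|w|}. With w = 4z − 1, |w| ≤ 4|z| + 1 = 4r + 1 on |z| = r, giving M(r) ≤ e^{4r + 1}, so ρ ≤ 1. On a suitable ray (z = it for sin/cos; z = t for sinh/cosh, t real → ∞), |sin(4z − 1)| grows like e^{4|t|}/2, so ρ ≥ 1. Hence ρ = 1.
Therefore ρ = 1.

Order ρ = 1.


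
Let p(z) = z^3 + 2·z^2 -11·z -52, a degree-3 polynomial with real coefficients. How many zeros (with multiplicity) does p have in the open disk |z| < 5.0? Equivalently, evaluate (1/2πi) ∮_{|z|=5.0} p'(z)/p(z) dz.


The zeros of p are: 4, (-3 + 2i), (-3 - 2i).
Their magnitudes are: 4, 3.606, 3.606.
Zeros with |z| < R = 5.0: 4, (-3 + 2i), (-3 - 2i).
Count = 3.
By the argument principle, (1/2πi) ∮_{|z|=R} p'(z)/p(z) dz equals exactly this count.

Number of zeros inside |z| < 5.0: 3.


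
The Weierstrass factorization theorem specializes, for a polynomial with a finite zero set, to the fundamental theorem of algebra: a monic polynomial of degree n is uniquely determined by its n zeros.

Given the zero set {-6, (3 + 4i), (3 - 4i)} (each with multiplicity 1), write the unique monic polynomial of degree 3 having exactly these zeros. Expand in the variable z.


The polynomial is p(z) = ∏_{α ∈ S} (z − α), where S = {-6, (3 + 4i), (3 - 4i)}.
Expanding the product yields: p(z) = z^3 -11·z + 150.
Note conjugate pairs combine to real quadratics: (z − (3+4i))(z − (3−4i)) = z² − 6z + 25.
The resulting polynomial has degree 3 and real coefficients as required.

p(z) = z^3 -11·z + 150.


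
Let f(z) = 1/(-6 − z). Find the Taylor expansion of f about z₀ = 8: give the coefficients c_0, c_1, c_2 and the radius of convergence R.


Let w = z − z₀, so z = z₀ + w.
Then -6 − z = -6 − (z₀ + w) = (-6 − z₀) − w = -14 − w.
f(z) = 1/(-14 − w) = (1/(-14)) · 1/(1 − w/(-14)) = Σ_{n≥0} w^n / (-14)^(n+1).
So c_n = 1/(-14)^(n+1):
  c_0 = 1/(-14)^1 = -1/14.
  c_1 = 1/(-14)^2 = 1/196.
  c_2 = 1/(-14)^3 = -1/2744.
The series is valid for |w/d| < 1, i.e. |z − z₀| < |d|.
Radius of convergence: R = |-6 − z₀| = |-14| = 14 (distance from z₀ to the singularity z = -6).

c_0 = -1/14, c_1 = 1/196, c_2 = -1/2744; R = 14.


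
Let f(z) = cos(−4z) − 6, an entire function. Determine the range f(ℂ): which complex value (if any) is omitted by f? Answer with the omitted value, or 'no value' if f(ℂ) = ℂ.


Little Picard bounds the complement of f(ℂ) to at most one point.
cos is entire and surjective onto ℂ: for every w ∈ ℂ, cos(ζ) = w has a solution ζ ∈ ℂ (e.g., via the complex inverse arccos). With ζ = −4z this gives z = ζ/(-4). Then 1·cos(−4z) takes every value in 1·ℂ = ℂ, and adding -6 is a bijection of ℂ. So f is surjective and omits no value. (Note: only on the real line is cos bounded by [−1, 1].)

Omitted value: no value.


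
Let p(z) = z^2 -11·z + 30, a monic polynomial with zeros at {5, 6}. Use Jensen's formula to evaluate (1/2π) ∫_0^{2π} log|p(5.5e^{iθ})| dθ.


Zeros: 5, 6; r = 5.5.
Inside |z| < r: 5. Outside (|z| ≥ r): 6.
p(0) = 30, so log|p(0)| = log(30) = 3.4012.
Apply Jensen: I(r) = log|p(0)| + Σ_k log(r/|z_k|), summed over zeros inside |z| < r.
  log(r/|z_k|) for z_k = 5: log(5.5/5) = 0.0953
  Outside zeros (6) contribute nothing to the Jensen sum.
Sum over inside zeros: 0.0953.
I(r) = log|p(0)| + (inside sum) = 3.4012 + 0.0953 = 3.4965.
Note: since some zeros are outside |z| ≤ r, the simplified n·log(r) form does NOT apply — only the inside zeros contribute.

I(r) ≈ 3.4965.


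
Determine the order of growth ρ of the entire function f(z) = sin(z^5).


Write sin(w) = (e^{iw} ± e^{−iw})/(2 or 2i), so |sin(w)| ≤ e^{|w|}. With w = z^5, |w| ≤ 1r^5 + 0 on |z|=r, giving M(r) ≤ e^{1r^5 + 0} and ρ ≤ 5. For the lower bound, choose z on |z|=r with 1z^5 purely imaginary of modulus 1r^5; then |sin(z^5)| grows like e^{1r^5}/2, so ρ ≥ 5. Hence ρ = 5.
Therefore ρ = 5.

Order ρ = 5.


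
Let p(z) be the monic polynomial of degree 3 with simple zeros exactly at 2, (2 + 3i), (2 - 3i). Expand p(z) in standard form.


The polynomial is p(z) = ∏_{α ∈ S} (z − α), where S = {2, (2 + 3i), (2 - 3i)}.
Expanding the product yields: p(z) = z^3 -6·z^2 + 21·z -26.
Note conjugate pairs combine to real quadratics: (z − (2+3i))(z − (2−3i)) = z² − 4z + 13.
The resulting polynomial has degree 3 and real coefficients as required.

p(z) = z^3 -6·z^2 + 21·z -26.


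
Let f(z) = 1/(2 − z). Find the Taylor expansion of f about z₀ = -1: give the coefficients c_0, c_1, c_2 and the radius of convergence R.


Let w = z − z₀, so z = z₀ + w.
Then 2 − z = 2 − (z₀ + w) = (2 − z₀) − w = 3 − w.
f(z) = 1/(3 − w) = (1/(3)) · 1/(1 − w/(3)) = Σ_{n≥0} w^n / (3)^(n+1).
So c_n = 1/(3)^(n+1):
  c_0 = 1/(3)^1 = 1/3.
  c_1 = 1/(3)^2 = 1/9.
  c_2 = 1/(3)^3 = 1/27.
The series is valid for |w/d| < 1, i.e. |z − z₀| < |d|.
Radius of convergence: R = |2 − z₀| = |3| = 3 (distance from z₀ to the singularity z = 2).

c_0 = 1/3, c_1 = 1/9, c_2 = 1/27; R = 3.


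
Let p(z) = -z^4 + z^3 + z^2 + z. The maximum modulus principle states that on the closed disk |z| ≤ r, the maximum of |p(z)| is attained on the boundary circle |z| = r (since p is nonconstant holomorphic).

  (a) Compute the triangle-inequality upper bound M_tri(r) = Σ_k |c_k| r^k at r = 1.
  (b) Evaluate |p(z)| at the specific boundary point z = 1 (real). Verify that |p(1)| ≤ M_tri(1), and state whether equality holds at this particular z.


Coefficients: c_0 = 0, c_1 = 1, c_2 = 1, c_3 = 1, c_4 = -1. Radius r = 1.
Part (a). Triangle bound: M_tri(r) = Σ_k |c_k| r^k
  = |0|·1^0 + |1|·1^1 + |1|·1^2 + |1|·1^3 + |-1|·1^4
  = 0 + 1 + 1 + 1 + 1 = 4.
This bounds M(r) := max_{|z|=r} |p(z)| from above; equality holds iff all terms c_k z^k can be made to align in phase at a single z on |z|=r.
Part (b). At z = 1 (real, on the circle |z| = r):
  p(1) = (0)·1^0 + (1)·1^1 + (1)·1^2 + (1)·1^3 + (-1)·1^4 = 2.
  |p(1)| = 2.
Check: |p(1)| = 2 ≤ 4 = M_tri(1). ✓ Equality does not hold at z = 1 (the coefficients have mixed signs, so the terms do not all align in phase there).

M_tri(1) = 4; |p(1)| = 2; equality at z=1: no.


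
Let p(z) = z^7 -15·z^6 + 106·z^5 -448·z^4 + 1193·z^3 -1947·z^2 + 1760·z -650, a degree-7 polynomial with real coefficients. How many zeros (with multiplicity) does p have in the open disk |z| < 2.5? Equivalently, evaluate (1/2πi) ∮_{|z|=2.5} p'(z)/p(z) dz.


The zeros of p are: (2 + 1i), (2 - 1i), (2 + 3i), (2 - 3i), 1, (3 + 1i), (3 - 1i).
Their magnitudes are: 2.236, 2.236, 3.606, 3.606, 1, 3.162, 3.162.
Zeros with |z| < R = 2.5: (2 + 1i), (2 - 1i), 1.
Count = 3.
By the argument principle, (1/2πi) ∮_{|z|=R} p'(z)/p(z) dz equals exactly this count.

Number of zeros inside |z| < 2.5: 3.


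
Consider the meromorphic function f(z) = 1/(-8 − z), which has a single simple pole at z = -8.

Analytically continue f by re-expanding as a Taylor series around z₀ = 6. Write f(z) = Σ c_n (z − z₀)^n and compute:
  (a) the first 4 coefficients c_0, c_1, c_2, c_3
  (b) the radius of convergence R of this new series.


Let w = z − z₀, so z = z₀ + w.
Then -8 − z = -8 − (z₀ + w) = (-8 − z₀) − w = -14 − w.
f(z) = 1/(-14 − w) = (1/(-14)) · 1/(1 − w/(-14)) = Σ_{n≥0} w^n / (-14)^(n+1).
So c_n = 1/(-14)^(n+1):
  c_0 = 1/(-14)^1 = -1/14.
  c_1 = 1/(-14)^2 = 1/196.
  c_2 = 1/(-14)^3 = -1/2744.
  c_3 = 1/(-14)^4 = 1/38416.
The series is valid for |w/d| < 1, i.e. |z − z₀| < |d|.
Radius of convergence: R = |-8 − z₀| = |-14| = 14 (distance from z₀ to the singularity z = -8).

c_0 = -1/14, c_1 = 1/196, c_2 = -1/2744, c_3 = 1/38416; R = 14.


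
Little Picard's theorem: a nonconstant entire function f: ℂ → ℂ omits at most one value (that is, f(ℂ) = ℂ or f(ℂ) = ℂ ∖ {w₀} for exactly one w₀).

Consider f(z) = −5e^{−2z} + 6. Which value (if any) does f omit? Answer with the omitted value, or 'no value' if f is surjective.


Little Picard bounds the complement of f(ℂ) to at most one point.
e^{−2z} is never zero on ℂ, so -5·e^{−2z} takes every value in ℂ ∖ {0}. Adding 6 shifts the range to ℂ ∖ {6}. Thus f omits exactly the value 6.

Omitted value: 6.


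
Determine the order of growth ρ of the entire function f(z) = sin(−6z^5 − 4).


Write sin(w) = (e^{iw} ± e^{−iw})/(2 or 2i), so |sin(w)| ≤ e^{|w|}. With w = −6z^5 − 4, |w| ≤ 6r^5 + 4 on |z|=r, giving M(r) ≤ e^{6r^5 + 4} and ρ ≤ 5. For the lower bound, choose z on |z|=r with -6z^5 purely imaginary of modulus 6r^5; then |sin(−6z^5 − 4)| grows like e^{6r^5}/2, so ρ ≥ 5. Hence ρ = 5.
Therefore ρ = 5.

Order ρ = 5.


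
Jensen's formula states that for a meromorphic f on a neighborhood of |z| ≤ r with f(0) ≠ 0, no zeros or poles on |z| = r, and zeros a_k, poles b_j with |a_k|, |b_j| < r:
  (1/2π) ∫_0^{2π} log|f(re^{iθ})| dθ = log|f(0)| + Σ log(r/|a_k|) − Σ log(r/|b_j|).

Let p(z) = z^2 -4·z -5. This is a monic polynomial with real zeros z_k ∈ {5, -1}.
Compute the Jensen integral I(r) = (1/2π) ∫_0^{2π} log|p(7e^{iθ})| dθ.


Zeros: -1, 5; r = 7.
Inside |z| < r: -1, 5. Outside (|z| ≥ r): ∅.
p(0) = -5, so log|p(0)| = log(5) = 1.6094.
Apply Jensen: I(r) = log|p(0)| + Σ_k log(r/|z_k|), summed over zeros inside |z| < r.
  log(r/|z_k|) for z_k = 5: log(7/5) = 0.3365
  log(r/|z_k|) for z_k = -1: log(7/1) = 1.9459
Sum over inside zeros: 2.2824.
I(r) = log|p(0)| + (inside sum) = 1.6094 + 2.2824 = 3.8918.
Closed form (all zeros inside, monic): I(r) = n·log(r) = 2·log(7) = 3.8918. ✓

I(r) ≈ 3.8918.


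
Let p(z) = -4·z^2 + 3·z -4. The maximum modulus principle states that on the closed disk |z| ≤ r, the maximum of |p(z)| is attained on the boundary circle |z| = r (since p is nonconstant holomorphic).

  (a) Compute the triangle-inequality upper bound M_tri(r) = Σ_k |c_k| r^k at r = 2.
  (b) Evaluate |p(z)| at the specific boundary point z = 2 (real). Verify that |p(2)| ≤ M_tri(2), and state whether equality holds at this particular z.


Coefficients: c_0 = -4, c_1 = 3, c_2 = -4. Radius r = 2.
Part (a). Triangle bound: M_tri(r) = Σ_k |c_k| r^k
  = |-4|·2^0 + |3|·2^1 + |-4|·2^2
  = 4 + 6 + 16 = 26.
This bounds M(r) := max_{|z|=r} |p(z)| from above; equality holds iff all terms c_k z^k can be made to align in phase at a single z on |z|=r.
Part (b). At z = 2 (real, on the circle |z| = r):
  p(2) = (-4)·2^0 + (3)·2^1 + (-4)·2^2 = -14.
  |p(2)| = 14.
Check: |p(2)| = 14 ≤ 26 = M_tri(2). ✓ Equality does not hold at z = 2 (the coefficients have mixed signs, so the terms do not all align in phase there).

M_tri(2) = 26; |p(2)| = 14; equality at z=2: no.


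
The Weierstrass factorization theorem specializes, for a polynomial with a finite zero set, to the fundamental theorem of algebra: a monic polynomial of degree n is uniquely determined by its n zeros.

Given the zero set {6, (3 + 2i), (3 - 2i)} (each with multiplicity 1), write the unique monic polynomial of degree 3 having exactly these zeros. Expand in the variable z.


The polynomial is p(z) = ∏_{α ∈ S} (z − α), where S = {6, (3 + 2i), (3 - 2i)}.
Expanding the product yields: p(z) = z^3 -12·z^2 + 49·z -78.
Note conjugate pairs combine to real quadratics: (z − (3+2i))(z − (3−2i)) = z² − 6z + 13.
The resulting polynomial has degree 3 and real coefficients as required.

p(z) = z^3 -12·z^2 + 49·z -78.


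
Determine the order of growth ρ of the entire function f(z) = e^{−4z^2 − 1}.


|e^{−4z^2 − 1}| = e^{Re(-4·z^2) + -1} ≤ e^{4|z|^2 + -1} = e^{4r^2 + -1} on |z| = r, so ρ ≤ 2. Choosing z on |z|=r so that -4·z^2 is real positive (always possible by picking arg z appropriately) gives |f(z)| = e^{4r^2 + -1}, matching the bound. The additive constant -1 does not affect log log M(r) ~ 2·log r. Hence ρ = 2.
Therefore ρ = 2.

Order ρ = 2.


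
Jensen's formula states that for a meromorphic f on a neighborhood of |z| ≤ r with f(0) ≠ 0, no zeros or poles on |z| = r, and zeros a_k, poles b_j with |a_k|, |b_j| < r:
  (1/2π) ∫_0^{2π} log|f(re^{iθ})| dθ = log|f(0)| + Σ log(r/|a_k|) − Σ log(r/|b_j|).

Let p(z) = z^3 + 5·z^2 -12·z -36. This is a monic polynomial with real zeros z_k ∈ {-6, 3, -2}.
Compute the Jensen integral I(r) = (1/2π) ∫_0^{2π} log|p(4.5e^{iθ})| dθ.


Zeros: -6, -2, 3; r = 4.5.
Inside |z| < r: -2, 3. Outside (|z| ≥ r): -6.
p(0) = -36, so log|p(0)| = log(36) = 3.5835.
Apply Jensen: I(r) = log|p(0)| + Σ_k log(r/|z_k|), summed over zeros inside |z| < r.
  log(r/|z_k|) for z_k = 3: log(4.5/3) = 0.4055
  log(r/|z_k|) for z_k = -2: log(4.5/2) = 0.8109
  Outside zeros (-6) contribute nothing to the Jensen sum.
Sum over inside zeros: 1.2164.
I(r) = log|p(0)| + (inside sum) = 3.5835 + 1.2164 = 4.7999.
Note: since some zeros are outside |z| ≤ r, the simplified n·log(r) form does NOT apply — only the inside zeros contribute.

I(r) ≈ 4.7999.


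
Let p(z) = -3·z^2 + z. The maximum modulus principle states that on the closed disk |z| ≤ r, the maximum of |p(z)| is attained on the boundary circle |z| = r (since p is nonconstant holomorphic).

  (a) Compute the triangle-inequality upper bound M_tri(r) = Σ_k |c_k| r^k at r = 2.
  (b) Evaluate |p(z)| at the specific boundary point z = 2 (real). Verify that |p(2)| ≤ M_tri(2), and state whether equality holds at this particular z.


Coefficients: c_0 = 0, c_1 = 1, c_2 = -3. Radius r = 2.
Part (a). Triangle bound: M_tri(r) = Σ_k |c_k| r^k
  = |0|·2^0 + |1|·2^1 + |-3|·2^2
  = 0 + 2 + 12 = 14.
This bounds M(r) := max_{|z|=r} |p(z)| from above; equality holds iff all terms c_k z^k can be made to align in phase at a single z on |z|=r.
Part (b). At z = 2 (real, on the circle |z| = r):
  p(2) = (0)·2^0 + (1)·2^1 + (-3)·2^2 = -10.
  |p(2)| = 10.
Check: |p(2)| = 10 ≤ 14 = M_tri(2). ✓ Equality does not hold at z = 2 (the coefficients have mixed signs, so the terms do not all align in phase there).

M_tri(2) = 14; |p(2)| = 10; equality at z=2: no.


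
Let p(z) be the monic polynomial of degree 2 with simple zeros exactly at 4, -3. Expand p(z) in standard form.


The polynomial is p(z) = ∏_{α ∈ S} (z − α), where S = {4, -3}.
Expanding the product yields: p(z) = z^2 -z -12.
The resulting polynomial has degree 2 and real coefficients as required.

p(z) = z^2 -z -12.


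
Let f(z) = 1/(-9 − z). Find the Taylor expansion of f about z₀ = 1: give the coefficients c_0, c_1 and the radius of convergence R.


Let w = z − z₀, so z = z₀ + w.
Then -9 − z = -9 − (z₀ + w) = (-9 − z₀) − w = -10 − w.
f(z) = 1/(-10 − w) = (1/(-10)) · 1/(1 − w/(-10)) = Σ_{n≥0} w^n / (-10)^(n+1).
So c_n = 1/(-10)^(n+1):
  c_0 = 1/(-10)^1 = -1/10.
  c_1 = 1/(-10)^2 = 1/100.
The series is valid for |w/d| < 1, i.e. |z − z₀| < |d|.
Radius of convergence: R = |-9 − z₀| = |-10| = 10 (distance from z₀ to the singularity z = -9).

c_0 = -1/10, c_1 = 1/100; R = 10.


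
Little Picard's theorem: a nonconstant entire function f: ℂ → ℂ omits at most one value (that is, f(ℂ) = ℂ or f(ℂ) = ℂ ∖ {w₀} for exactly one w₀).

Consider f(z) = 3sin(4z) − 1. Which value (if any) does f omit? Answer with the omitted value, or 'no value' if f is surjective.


Little Picard bounds the complement of f(ℂ) to at most one point.
sin is entire and surjective onto ℂ: for every w ∈ ℂ, sin(ζ) = w has a solution ζ ∈ ℂ (e.g., via the complex inverse arcsin). With ζ = 4z this gives z = ζ/(4). Then 3·sin(4z) takes every value in 3·ℂ = ℂ, and adding -1 is a bijection of ℂ. So f is surjective and omits no value. (Note: only on the real line is sin bounded by [−1, 1].)

Omitted value: no value.


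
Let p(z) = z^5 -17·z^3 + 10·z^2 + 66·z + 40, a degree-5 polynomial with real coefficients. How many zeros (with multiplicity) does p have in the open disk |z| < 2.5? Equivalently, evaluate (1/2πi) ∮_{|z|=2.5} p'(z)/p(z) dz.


The zeros of p are: (3 + 1i), (3 - 1i), -1, -4, -1.
Their magnitudes are: 3.162, 3.162, 1, 4, 1.
Zeros with |z| < R = 2.5: -1, -1.
Count = 2.
By the argument principle, (1/2πi) ∮_{|z|=R} p'(z)/p(z) dz equals exactly this count.

Number of zeros inside |z| < 2.5: 2.


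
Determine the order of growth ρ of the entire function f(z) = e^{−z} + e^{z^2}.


Each summand is entire of order 1 and 2 respectively (as in the single-exponential case). The order of a sum is at most the max of the orders, so ρ ≤ 2. For the lower bound: on |z|=r choose arg z so that 1z^2 is real positive; then |e^{1z^2}| = e^{1r^2} while |e^{-1z}| ≤ e^{1r^1} = o(e^{1r^2}). So |f| ≥ e^{1r^2}(1 − o(1)) and ρ ≥ 2. Hence ρ = max(1, 2) = 2.
Therefore ρ = 2.

Order ρ = 2.


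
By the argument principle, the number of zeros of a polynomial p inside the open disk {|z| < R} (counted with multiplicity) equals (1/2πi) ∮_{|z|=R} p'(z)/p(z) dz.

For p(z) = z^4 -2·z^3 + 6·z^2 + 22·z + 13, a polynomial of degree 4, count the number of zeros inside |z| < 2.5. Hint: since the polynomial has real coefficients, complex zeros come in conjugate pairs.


The zeros of p are: -1, -1, (2 + 3i), (2 - 3i).
Their magnitudes are: 1, 1, 3.606, 3.606.
Zeros with |z| < R = 2.5: -1, -1.
Count = 2.
By the argument principle, (1/2πi) ∮_{|z|=R} p'(z)/p(z) dz equals exactly this count.

Number of zeros inside |z| < 2.5: 2.
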